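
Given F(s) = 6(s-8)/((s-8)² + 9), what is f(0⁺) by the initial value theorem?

f(0⁺) = lim_{s→∞} sF(s) = lim_{s→∞} 6s(s-8)/((s-8)² + 9) = 6

Final answer: 6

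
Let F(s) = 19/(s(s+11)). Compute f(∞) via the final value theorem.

f(∞) = lim_{s→0} s·19/(s(s+11)) = lim_{s→0} 19/(s+11) = 19/11 = 19/11

Final answer: 19/11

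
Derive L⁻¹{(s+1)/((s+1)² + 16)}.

Using frequency shift: L⁻¹{(s-a)/((s-a)² + b²)} = e^(at)cos(bt). Here a=-1, b=4

Final answer: e^(-t)·cos(4t)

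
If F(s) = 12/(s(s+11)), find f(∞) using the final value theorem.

f(∞) = lim_{s→0} s·12/(s(s+11)) = lim_{s→0} 12/(s+11) = 12/11 = 12/11

Final answer: 12/11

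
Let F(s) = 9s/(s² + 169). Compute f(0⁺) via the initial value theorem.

f(0⁺) = lim_{s→∞} s·9s/(s² + 169) = lim_{s→∞} 9s²/(s² + 169) = 9

Final answer: 9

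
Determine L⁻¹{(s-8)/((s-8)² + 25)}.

Using frequency shift: L⁻¹{(s-a)/((s-a)² + b²)} = e^(at)cos(bt). Here a=8, b=5

Final answer: e^(8t)·cos(5t)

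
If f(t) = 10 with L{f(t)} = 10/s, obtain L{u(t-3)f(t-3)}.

Time shift theorem: L{u(t-a)f(t-a)} = e^(-as)F(s). Here a=3, F(s) = 10/s, so L{u(t-3)f(t-3)} = e^(-3s)·10/s

Final answer: e^(-3s)·10/s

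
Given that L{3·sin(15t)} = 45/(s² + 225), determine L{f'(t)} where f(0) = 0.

L{f'(t)} = s·F(s) - f(0) = s·45/(s² + 225) - 0 = 45s/(s² + 225)

Final answer: 45s/(s² + 225)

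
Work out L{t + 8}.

L{t + 8} = L{t} + 8·L{1} = 1/s² + 8/s

Final answer: 1/s² + 8/s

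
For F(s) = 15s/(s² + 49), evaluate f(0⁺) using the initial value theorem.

f(0⁺) = lim_{s→∞} s·15s/(s² + 49) = lim_{s→∞} 15s²/(s² + 49) = 15

Final answer: 15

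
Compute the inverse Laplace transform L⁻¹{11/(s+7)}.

L⁻¹{1/(s-a)} = e^(at), so L⁻¹{1/(s+7)} = e^(-7t), and L⁻¹{11/(s+7)} = 11·e^(-7t)

Final answer: 11·e^(-7t)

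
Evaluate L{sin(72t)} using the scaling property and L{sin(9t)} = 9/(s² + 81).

Using L{f(at)} = (1/a)F(s/a) with a=8: L{sin(72t)} = (1/8) · 9/((s/8)² + 81) = (1/8) · 9·64/(s² + 5184) = 72/(s² + 5184)

Final answer: 72/(s² + 5184)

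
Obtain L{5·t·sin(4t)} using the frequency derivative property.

L{sin(4t)} = 4/(s² + 16). By L{t·f(t)} = -F'(s): -d/ds[4/(s² + 16)] = -(4)·(-2s)/(s² + 16)² = 8s/(s² + 16)². Then L{5·t·sin(4t)} = 5·8s/(s² + 16)² = 40s/(s² + 16)²

Final answer: 40s/(s² + 16)²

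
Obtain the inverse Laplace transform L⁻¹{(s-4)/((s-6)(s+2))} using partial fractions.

Using partial fractions, f(t) = (2e^(6t) + 6e^(-2t))/8

Final answer: (2e^(6t) + 6e^(-2t))/8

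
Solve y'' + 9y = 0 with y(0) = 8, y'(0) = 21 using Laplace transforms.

L{y''} + 9L{y} = 0. s²Y - 8s - 21 + 9Y = 0. Y(s² + 9) = 8s + 21. Y = (8s + 21)/(s² + 9). Inverting: y(t) = 8cos(3t) + 7sin(3t)

Final answer: y(t) = 8cos(3t) + 7sin(3t)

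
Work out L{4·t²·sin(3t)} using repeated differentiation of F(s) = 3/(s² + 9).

F(s) = 3/(s² + 9). F'(s) = -6s/(s² + 9)². F''(s) = -6(9 - 3s²)/(s² + 9)³ = (18s² - 54)/(s² + 9)³. So L{t²·sin(3t)} = (-1)² F''(s) = (18s² - 54)/(s² + 9)³. Then L{4·t²·sin(3t)} = 4·(18s² - 54)/(s² + 9)³ = (72s² - 216)/(s² + 9)³

Final answer: (72s² - 216)/(s² + 9)³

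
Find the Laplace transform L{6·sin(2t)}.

L{sin(ωt)} = ω/(s² + ω²), so L{sin(2t)} = 2/(s² + 4). Then L{6·sin(2t)} = 6·2/(s² + 4) = 12/(s² + 4)

Final answer: 12/(s² + 4)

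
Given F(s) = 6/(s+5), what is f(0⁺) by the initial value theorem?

f(0⁺) = lim_{s→∞} s·6/(s+5) = lim_{s→∞} 6s/(s+5) = 6

Final answer: 6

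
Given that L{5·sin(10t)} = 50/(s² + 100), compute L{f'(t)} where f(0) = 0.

L{f'(t)} = s·F(s) - f(0) = s·50/(s² + 100) - 0 = 50s/(s² + 100)

Final answer: 50s/(s² + 100)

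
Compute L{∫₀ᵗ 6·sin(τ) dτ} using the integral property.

L{∫₀ᵗ f(τ)dτ} = F(s)/s with F(s) = 6/(s² + 1), so the result is (6/(s² + 1))/s = 6/(s(s² + 1))

Final answer: 6/(s(s² + 1))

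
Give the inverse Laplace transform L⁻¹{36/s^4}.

L⁻¹{n!/s^(n+1)} = t^n with n=3. So L⁻¹{6/s^4} = t^3, and L⁻¹{36/s^4} = (36/6)·t^3 = 6·t^3

Final answer: 6·t^3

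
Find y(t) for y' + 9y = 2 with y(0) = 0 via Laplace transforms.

sY + 9Y = 2/s. Y = 2/(s(s+9)). Partial fractions: Y = 2/9/s - 2/9/(s+9)

Final answer: y(t) = 2/9(1 - e^(-9t))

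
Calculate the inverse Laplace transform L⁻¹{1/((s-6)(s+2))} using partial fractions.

Decompose: A/(s-6) + B/(s+2). A = 1/8, B = -1/8. f(t) = (e^(6t) - e^(-2t))/8

Final answer: (e^(6t) - e^(-2t))/8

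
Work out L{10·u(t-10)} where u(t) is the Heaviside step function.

L{u(t-a)} = e^(-as)/s. Here a=10, so L{u(t-10)} = e^(-10s)/s, and L{10·u(t-10)} = 10·e^(-10s)/s

Final answer: 10·e^(-10s)/s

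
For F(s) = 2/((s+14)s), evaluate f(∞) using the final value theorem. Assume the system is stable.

f(∞) = lim_{s→0} sF(s) = lim_{s→0} 2/(s+14) = 1/7

Final answer: 1/7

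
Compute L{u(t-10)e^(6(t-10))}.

u(t-a)f(t-a) with f(t)=e^(6t). L{e^(6t)} = 1/(s-6). By time shift: e^(-10s)/(s-6)

Final answer: e^(-10s)/(s-6)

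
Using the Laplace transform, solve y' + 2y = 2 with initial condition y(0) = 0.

sY + 2Y = 2/s. Y = 2/(s(s+2)). Partial fractions: Y = 1/s - 1/(s+2)

Final answer: y(t) = (1 - e^(-2t))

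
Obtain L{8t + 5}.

L{8t + 5} = 8·L{t} + 5·L{1} = 8/s² + 5/s

Final answer: 8/s² + 5/s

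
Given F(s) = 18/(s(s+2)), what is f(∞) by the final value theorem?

f(∞) = lim_{s→0} s·18/(s(s+2)) = lim_{s→0} 18/(s+2) = 18/2 = 9

Final answer: 9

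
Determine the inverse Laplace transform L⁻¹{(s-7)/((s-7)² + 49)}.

Using frequency shift, L⁻¹{(s-7)/((s-7)² + 49)} = e^(7t)·cos(7t)

Final answer: e^(7t)·cos(7t)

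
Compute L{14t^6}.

L{t^n} = n!/s^(n+1). So L{14t^6} = 14·6!/s^7 = 10080/s^7

Final answer: 10080/s^7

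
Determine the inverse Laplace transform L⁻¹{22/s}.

L⁻¹{c/s} = c, so L⁻¹{22/s} = 22

Final answer: 22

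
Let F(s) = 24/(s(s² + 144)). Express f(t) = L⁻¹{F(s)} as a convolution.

24/(s(s² + 144)) = (1/s)·(24/(s² + 144)) = L{1}·L{2·sin(12t)}. So f(t) = 1*(2·sin(12t)) = ∫₀ᵗ 2·sin(12τ) dτ

Final answer: ∫₀ᵗ 2·sin(12τ) dτ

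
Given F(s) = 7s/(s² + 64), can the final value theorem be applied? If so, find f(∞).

The final value theorem requires all poles of sF(s) in the left half-plane. sF(s) = 7s²/(s² + 64) has poles at s = ±8i (imaginary axis). Theorem does NOT apply (oscillatory system).

Final answer: Not applicable (oscillatory)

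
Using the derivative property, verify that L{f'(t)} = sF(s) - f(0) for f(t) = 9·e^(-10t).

f'(t) = -90e^(-10t). Direct: L{f'(t)} = -90/(s+10). Property: s·9/(s+10) - 9 = (9s - 9(s+10))/(s+10) = -90/(s+10). ✓

Final answer: -90/(s+10)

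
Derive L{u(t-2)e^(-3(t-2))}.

u(t-a)f(t-a) with f(t)=e^(-3t). L{e^(-3t)} = 1/(s+3). By time shift: e^(-2s)/(s+3)

Final answer: e^(-2s)/(s+3)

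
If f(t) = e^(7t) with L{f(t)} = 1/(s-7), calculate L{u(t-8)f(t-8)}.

Time shift theorem: L{u(t-a)f(t-a)} = e^(-as)F(s). Here a=8, F(s) = 1/(s-7), so L{u(t-8)f(t-8)} = e^(-8s)·1/(s-7)

Final answer: e^(-8s)·1/(s-7)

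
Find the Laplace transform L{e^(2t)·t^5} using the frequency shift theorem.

L{e^(at)·t^n} = n!/(s-a)^(n+1), so L{e^(2t)·t^5} = 120/(s-2)^6

Final answer: 120/(s-2)^6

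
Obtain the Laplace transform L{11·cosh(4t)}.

L{cosh(ωt)} = s/(s² - ω²), so L{cosh(4t)} = s/(s² - 16). Then L{11·cosh(4t)} = 11·s/(s² - 16) = 11s/(s² - 16)

Final answer: 11s/(s² - 16)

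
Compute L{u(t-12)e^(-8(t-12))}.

u(t-a)f(t-a) with f(t)=e^(-8t). L{e^(-8t)} = 1/(s+8). By time shift: e^(-12s)/(s+8)

Final answer: e^(-12s)/(s+8)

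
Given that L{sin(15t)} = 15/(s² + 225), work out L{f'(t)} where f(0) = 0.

L{f'(t)} = s·F(s) - f(0) = s·15/(s² + 225) - 0 = 15s/(s² + 225)

Final answer: 15s/(s² + 225)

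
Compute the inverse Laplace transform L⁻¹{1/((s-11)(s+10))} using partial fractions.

Decompose: A/(s-11) + B/(s+10). A = 1/21, B = -1/21. f(t) = (e^(11t) - e^(-10t))/21

Final answer: (e^(11t) - e^(-10t))/21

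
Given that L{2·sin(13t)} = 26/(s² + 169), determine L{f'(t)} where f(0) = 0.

L{f'(t)} = s·F(s) - f(0) = s·26/(s² + 169) - 0 = 26s/(s² + 169)

Final answer: 26s/(s² + 169)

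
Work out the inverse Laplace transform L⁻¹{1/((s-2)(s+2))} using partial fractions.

Decompose: A/(s-2) + B/(s+2). A = 1/4, B = -1/4. f(t) = (e^(2t) - e^(-2t))/4

Final answer: (e^(2t) - e^(-2t))/4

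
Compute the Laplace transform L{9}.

L{9} = 9 · L{1} = 9/s

Final answer: 9/s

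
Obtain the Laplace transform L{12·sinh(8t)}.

L{sinh(ωt)} = ω/(s² - ω²), so L{sinh(8t)} = 8/(s² - 64). Then L{12·sinh(8t)} = 12·8/(s² - 64) = 96/(s² - 64)

Final answer: 96/(s² - 64)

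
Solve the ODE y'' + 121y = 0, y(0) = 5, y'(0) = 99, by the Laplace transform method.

L{y''} + 121L{y} = 0. s²Y - 5s - 99 + 121Y = 0. Y(s² + 121) = 5s + 99. Y = (5s + 99)/(s² + 121). Inverting: y(t) = 5cos(11t) + 9sin(11t)

Final answer: y(t) = 5cos(11t) + 9sin(11t)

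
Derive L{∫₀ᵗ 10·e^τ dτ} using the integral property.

L{∫₀ᵗ f(τ)dτ} = F(s)/s with F(s) = 10/(s-1), so L{∫₀ᵗ 10·e^τ dτ} = 10/(s(s-1))

Final answer: 10/(s(s-1))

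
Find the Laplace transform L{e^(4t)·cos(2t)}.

L{e^(at)·cos(ωt)} = (s-a)/((s-a)² + ω²), so L{e^(4t)·cos(2t)} = (s-4)/((s-4)² + 4)

Final answer: (s-4)/((s-4)² + 4)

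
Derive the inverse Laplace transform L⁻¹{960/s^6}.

L⁻¹{n!/s^(n+1)} = t^n with n=5. So L⁻¹{120/s^6} = t^5, and L⁻¹{960/s^6} = (960/120)·t^5 = 8·t^5

Final answer: 8·t^5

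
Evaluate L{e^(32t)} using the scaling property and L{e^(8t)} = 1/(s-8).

Using L{f(at)} = (1/a)F(s/a) with a=4 and f(t) = e^(8t): L{e^(32t)} = (1/4) · 1/((s/4)-8) = (1/4) · 4/(s-32) = 1/(s-32)

Final answer: 1/(s-32)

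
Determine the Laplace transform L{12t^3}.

L{12t^3} = 12 · L{t^3} = 12 · 6/s^4 = 72/s^4

Final answer: 72/s^4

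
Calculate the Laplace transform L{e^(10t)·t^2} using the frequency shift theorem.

L{e^(at)·t^n} = n!/(s-a)^(n+1), so L{e^(10t)·t^2} = 2/(s-10)^3

Final answer: 2/(s-10)^3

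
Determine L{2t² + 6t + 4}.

L{2t² + 6t + 4} = 2·2/s³ + 6/s² + 4/s = 4/s³ + 6/s² + 4/s

Final answer: 4/s³ + 6/s² + 4/s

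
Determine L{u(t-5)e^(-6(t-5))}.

u(t-a)f(t-a) with f(t)=e^(-6t). L{e^(-6t)} = 1/(s+6). By time shift: e^(-5s)/(s+6)

Final answer: e^(-5s)/(s+6)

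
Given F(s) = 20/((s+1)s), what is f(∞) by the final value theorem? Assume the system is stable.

f(∞) = lim_{s→0} sF(s) = lim_{s→0} 20/(s+1) = 20

Final answer: 20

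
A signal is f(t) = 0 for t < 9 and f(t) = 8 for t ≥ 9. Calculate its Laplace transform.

f(t) = 8·u(t-9). L{u(t-9)} = e^(-9s)/s, so L{f(t)} = 8·e^(-9s)/s

Final answer: 8·e^(-9s)/s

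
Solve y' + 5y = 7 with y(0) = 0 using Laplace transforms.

sY + 5Y = 7/s. Y = 7/(s(s+5)). Partial fractions: Y = 7/5/s - 7/5/(s+5)

Final answer: y(t) = 7/5(1 - e^(-5t))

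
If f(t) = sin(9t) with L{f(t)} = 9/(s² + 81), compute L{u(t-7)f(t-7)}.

Time shift theorem: L{u(t-a)f(t-a)} = e^(-as)F(s). Here a=7, F(s) = 9/(s² + 81), so L{u(t-7)f(t-7)} = e^(-7s)·9/(s² + 81)

Final answer: e^(-7s)·9/(s² + 81)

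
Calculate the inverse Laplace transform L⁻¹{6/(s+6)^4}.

L⁻¹{n!/(s-a)^(n+1)} = t^n·e^(at), so L⁻¹{6/(s+6)^4} = t^3·e^(-6t)

Final answer: t^3·e^(-6t)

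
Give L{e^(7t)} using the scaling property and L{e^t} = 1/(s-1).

Using L{f(at)} = (1/a)F(s/a) with a=7 and f(t) = e^t: L{e^(7t)} = (1/7) · 1/((s/7)-1) = (1/7) · 7/(s-7) = 1/(s-7)

Final answer: 1/(s-7)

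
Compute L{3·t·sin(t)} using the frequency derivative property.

L{sin(t)} = 1/(s² + 1). By L{t·f(t)} = -F'(s): -d/ds[1/(s² + 1)] = -(1)·(-2s)/(s² + 1)² = 2s/(s² + 1)². Then L{3·t·sin(t)} = 3·2s/(s² + 1)² = 6s/(s² + 1)²

Final answer: 6s/(s² + 1)²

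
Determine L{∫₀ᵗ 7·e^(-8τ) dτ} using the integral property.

L{∫₀ᵗ f(τ)dτ} = F(s)/s with F(s) = 7/(s+8), so L{∫₀ᵗ 7·e^(-8τ) dτ} = 7/(s(s+8))

Final answer: 7/(s(s+8))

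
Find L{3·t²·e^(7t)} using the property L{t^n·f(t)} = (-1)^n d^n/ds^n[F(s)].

L{e^(7t)} = 1/(s-7). d/ds[1/(s-7)] = -1/(s-7)². d²/ds²[1/(s-7)] = 2/(s-7)³. So L{t²·e^(7t)} = (-1)² · 2/(s-7)³ = 2/(s-7)³. Then L{3·t²·e^(7t)} = 3·2/(s-7)³ = 6/(s-7)³

Final answer: 6/(s-7)³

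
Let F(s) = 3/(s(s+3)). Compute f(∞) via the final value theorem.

f(∞) = lim_{s→0} s·3/(s(s+3)) = lim_{s→0} 3/(s+3) = 3/3 = 1

Final answer: 1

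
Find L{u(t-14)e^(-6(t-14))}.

u(t-a)f(t-a) with f(t)=e^(-6t). L{e^(-6t)} = 1/(s+6). By time shift: e^(-14s)/(s+6)

Final answer: e^(-14s)/(s+6)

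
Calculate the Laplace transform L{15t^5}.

L{15t^5} = 15 · L{t^5} = 15 · 120/s^6 = 1800/s^6

Final answer: 1800/s^6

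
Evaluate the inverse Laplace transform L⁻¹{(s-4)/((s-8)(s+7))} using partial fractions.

Using partial fractions, f(t) = (4e^(8t) + 11e^(-7t))/15

Final answer: (4e^(8t) + 11e^(-7t))/15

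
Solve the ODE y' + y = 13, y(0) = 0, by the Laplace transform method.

sY + Y = 13/s. Y = 13/(s(s+1)). Partial fractions: Y = 13/s - 13/(s+1)

Final answer: y(t) = 13(1 - e^(-t))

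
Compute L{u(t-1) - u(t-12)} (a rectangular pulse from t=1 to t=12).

L{u(t-a)} = e^(-as)/s. L{u(t-1) - u(t-12)} = (e^(-s) - e^(-12s))/s

Final answer: (e^(-s) - e^(-12s))/s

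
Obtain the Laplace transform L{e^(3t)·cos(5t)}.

L{e^(at)·cos(ωt)} = (s-a)/((s-a)² + ω²), so L{e^(3t)·cos(5t)} = (s-3)/((s-3)² + 25)

Final answer: (s-3)/((s-3)² + 25)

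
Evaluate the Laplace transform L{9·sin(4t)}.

L{sin(ωt)} = ω/(s² + ω²), so L{sin(4t)} = 4/(s² + 16). Then L{9·sin(4t)} = 9·4/(s² + 16) = 36/(s² + 16)

Final answer: 36/(s² + 16)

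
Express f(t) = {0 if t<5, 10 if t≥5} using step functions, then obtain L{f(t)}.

f(t) = 10·u(t-5). L{u(t-5)} = e^(-5s)/s, so L{f(t)} = 10·e^(-5s)/s

Final answer: 10·e^(-5s)/s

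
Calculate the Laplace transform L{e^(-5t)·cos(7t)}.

L{e^(at)·cos(ωt)} = (s-a)/((s-a)² + ω²), so L{e^(-5t)·cos(7t)} = (s+5)/((s+5)² + 49)

Final answer: (s+5)/((s+5)² + 49)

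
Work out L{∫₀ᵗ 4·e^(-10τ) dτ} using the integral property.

L{∫₀ᵗ f(τ)dτ} = F(s)/s with F(s) = 4/(s+10), so L{∫₀ᵗ 4·e^(-10τ) dτ} = 4/(s(s+10))

Final answer: 4/(s(s+10))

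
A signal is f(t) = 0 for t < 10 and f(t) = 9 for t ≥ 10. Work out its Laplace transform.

f(t) = 9·u(t-10). L{u(t-10)} = e^(-10s)/s, so L{f(t)} = 9·e^(-10s)/s

Final answer: 9·e^(-10s)/s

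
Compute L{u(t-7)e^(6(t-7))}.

u(t-a)f(t-a) with f(t)=e^(6t). L{e^(6t)} = 1/(s-6). By time shift: e^(-7s)/(s-6)

Final answer: e^(-7s)/(s-6)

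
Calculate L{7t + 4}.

L{7t + 4} = 7·L{t} + 4·L{1} = 7/s² + 4/s

Final answer: 7/s² + 4/s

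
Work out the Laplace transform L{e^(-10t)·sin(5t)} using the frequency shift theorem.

Frequency shift: L{e^(at)f(t)} = F(s-a). L{e^(-10t)·sin(5t)} = 5/((s+10)² + 25)

Final answer: 5/((s+10)² + 25)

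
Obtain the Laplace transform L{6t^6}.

L{6t^6} = 6 · L{t^6} = 6 · 720/s^7 = 4320/s^7

Final answer: 4320/s^7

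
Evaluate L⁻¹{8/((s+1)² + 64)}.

Form: b/((s-a)² + b²) → e^(at)sin(bt). With a=-1, b=8

Final answer: e^(-t)·sin(8t)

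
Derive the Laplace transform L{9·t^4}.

L{t^n} = n!/s^(n+1), so L{t^4} = 24/s^5. Then L{9·t^4} = 9·24/s^5 = 216/s^5

Final answer: 216/s^5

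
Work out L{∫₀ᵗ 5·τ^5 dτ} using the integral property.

L{∫₀ᵗ f(τ)dτ} = F(s)/s with f(t) = 5t^5. F(s) = 600/s^6, so L{∫₀ᵗ 5·τ^5 dτ} = (600/s^6)/s = 600/s^7. (Check: ∫₀ᵗ 5·τ^5 dτ = 5t^6/6.)

Final answer: 600/s^7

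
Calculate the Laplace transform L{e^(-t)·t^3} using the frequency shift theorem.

L{e^(at)·t^n} = n!/(s-a)^(n+1), so L{e^(-t)·t^3} = 6/(s+1)^4

Final answer: 6/(s+1)^4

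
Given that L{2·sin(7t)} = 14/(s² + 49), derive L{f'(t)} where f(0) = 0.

L{f'(t)} = s·F(s) - f(0) = s·14/(s² + 49) - 0 = 14s/(s² + 49)

Final answer: 14s/(s² + 49)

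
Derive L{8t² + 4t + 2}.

L{8t² + 4t + 2} = 8·2/s³ + 4/s² + 2/s = 16/s³ + 4/s² + 2/s

Final answer: 16/s³ + 4/s² + 2/s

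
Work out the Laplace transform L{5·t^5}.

L{t^n} = n!/s^(n+1), so L{t^5} = 120/s^6. Then L{5·t^5} = 5·120/s^6 = 600/s^6

Final answer: 600/s^6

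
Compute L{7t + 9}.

L{7t + 9} = 7·L{t} + 9·L{1} = 7/s² + 9/s

Final answer: 7/s² + 9/s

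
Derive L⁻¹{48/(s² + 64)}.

This is the form c·a/(s² + a²) with a = 8, c = 6. L⁻¹ = 6·sin(8t)

Final answer: 6·sin(8t)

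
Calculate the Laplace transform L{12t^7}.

L{12t^7} = 12 · L{t^7} = 12 · 5040/s^8 = 60480/s^8

Final answer: 60480/s^8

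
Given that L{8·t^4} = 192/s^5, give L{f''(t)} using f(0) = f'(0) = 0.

L{f''(t)} = s²F(s) - sf(0) - f'(0) = s²·192/s^5 - 0 - 0 = 192/s^3

Final answer: 192/s^3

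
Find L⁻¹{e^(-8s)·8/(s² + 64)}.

L⁻¹{8/(s² + 64)} = sin(8t). By the time shift theorem, L⁻¹{e^(-as)F(s)} = u(t-a)f(t-a) with a=8, so L⁻¹{e^(-8s)·8/(s² + 64)} = u(t-8)·sin(8(t-8))

Final answer: u(t-8)·sin(8(t-8))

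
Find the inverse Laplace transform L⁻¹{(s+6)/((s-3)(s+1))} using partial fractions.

Using partial fractions, f(t) = (9e^(3t) - 5e^(-t))/4

Final answer: (9e^(3t) - 5e^(-t))/4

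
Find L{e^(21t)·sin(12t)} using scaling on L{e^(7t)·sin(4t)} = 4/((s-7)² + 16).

Scaling with a=3: L{e^(21t)·sin(12t)} = (1/3) · 4/((s/3-7)² + 16). Simplifying: 12/((s-21)² + 144)

Final answer: 12/((s-21)² + 144)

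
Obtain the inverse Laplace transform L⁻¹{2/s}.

L⁻¹{c/s} = c, so L⁻¹{2/s} = 2

Final answer: 2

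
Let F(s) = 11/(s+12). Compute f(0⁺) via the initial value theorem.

f(0⁺) = lim_{s→∞} s·11/(s+12) = lim_{s→∞} 11s/(s+12) = 11

Final answer: 11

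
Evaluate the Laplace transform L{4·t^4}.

L{t^n} = n!/s^(n+1), so L{t^4} = 24/s^5. Then L{4·t^4} = 4·24/s^5 = 96/s^5

Final answer: 96/s^5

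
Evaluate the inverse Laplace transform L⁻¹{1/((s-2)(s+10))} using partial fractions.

Decompose: A/(s-2) + B/(s+10). A = 1/12, B = -1/12. f(t) = (e^(2t) - e^(-10t))/12

Final answer: (e^(2t) - e^(-10t))/12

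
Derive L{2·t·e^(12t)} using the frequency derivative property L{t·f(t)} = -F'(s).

L{e^(12t)} = 1/(s-12). By frequency derivative: L{t·e^(12t)} = -d/ds[1/(s-12)] = -(-1)/(s-12)² = 1/(s-12)². Then L{2·t·e^(12t)} = 2·1/(s-12)² = 2/(s-12)²

Final answer: 2/(s-12)²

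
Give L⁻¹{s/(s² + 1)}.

This is the form c·s/(s² + a²) with a = 1. L⁻¹ = cos(t)

Final answer: cos(t)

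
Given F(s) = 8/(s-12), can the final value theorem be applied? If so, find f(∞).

sF(s) = 8s/(s-12) has a pole at s = 12 in the right half-plane. Theorem does NOT apply (unstable system; f(t) = 8·e^(12t) grows without bound).

Final answer: Not applicable (unstable)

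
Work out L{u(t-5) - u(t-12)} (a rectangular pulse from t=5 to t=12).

L{u(t-a)} = e^(-as)/s. L{u(t-5) - u(t-12)} = (e^(-5s) - e^(-12s))/s

Final answer: (e^(-5s) - e^(-12s))/s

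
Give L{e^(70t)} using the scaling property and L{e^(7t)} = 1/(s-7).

Using L{f(at)} = (1/a)F(s/a) with a=10 and f(t) = e^(7t): L{e^(70t)} = (1/10) · 1/((s/10)-7) = (1/10) · 10/(s-70) = 1/(s-70)

Final answer: 1/(s-70)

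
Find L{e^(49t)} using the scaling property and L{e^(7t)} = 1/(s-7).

Using L{f(at)} = (1/a)F(s/a) with a=7 and f(t) = e^(7t): L{e^(49t)} = (1/7) · 1/((s/7)-7) = (1/7) · 7/(s-49) = 1/(s-49)

Final answer: 1/(s-49)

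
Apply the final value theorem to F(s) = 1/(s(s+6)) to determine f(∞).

f(∞) = lim_{s→0} s·1/(s(s+6)) = lim_{s→0} 1/(s+6) = 1/6 = 1/6

Final answer: 1/6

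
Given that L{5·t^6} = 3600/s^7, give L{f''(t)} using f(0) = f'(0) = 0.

L{f''(t)} = s²F(s) - sf(0) - f'(0) = s²·3600/s^7 - 0 - 0 = 3600/s^5

Final answer: 3600/s^5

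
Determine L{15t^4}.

L{t^n} = n!/s^(n+1). So L{15t^4} = 15·4!/s^5 = 360/s^5

Final answer: 360/s^5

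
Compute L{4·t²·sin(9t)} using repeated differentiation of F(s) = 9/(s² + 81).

F(s) = 9/(s² + 81). F'(s) = -18s/(s² + 81)². F''(s) = -18(81 - 3s²)/(s² + 81)³ = (54s² - 1458)/(s² + 81)³. So L{t²·sin(9t)} = (-1)² F''(s) = (54s² - 1458)/(s² + 81)³. Then L{4·t²·sin(9t)} = 4·(54s² - 1458)/(s² + 81)³ = (216s² - 5832)/(s² + 81)³

Final answer: (216s² - 5832)/(s² + 81)³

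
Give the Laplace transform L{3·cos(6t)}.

L{cos(ωt)} = s/(s² + ω²), so L{cos(6t)} = s/(s² + 36). Then L{3·cos(6t)} = 3·s/(s² + 36) = 3s/(s² + 36)

Final answer: 3s/(s² + 36)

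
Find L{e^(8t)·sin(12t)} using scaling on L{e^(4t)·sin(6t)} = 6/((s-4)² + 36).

Scaling with a=2: L{e^(8t)·sin(12t)} = (1/2) · 6/((s/2-4)² + 36). Simplifying: 12/((s-8)² + 144)

Final answer: 12/((s-8)² + 144)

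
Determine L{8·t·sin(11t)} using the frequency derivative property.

L{sin(11t)} = 11/(s² + 121). By L{t·f(t)} = -F'(s): -d/ds[11/(s² + 121)] = -(11)·(-2s)/(s² + 121)² = 22s/(s² + 121)². Then L{8·t·sin(11t)} = 8·22s/(s² + 121)² = 176s/(s² + 121)²

Final answer: 176s/(s² + 121)²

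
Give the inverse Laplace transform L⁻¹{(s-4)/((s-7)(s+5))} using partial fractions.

Using partial fractions, f(t) = (3e^(7t) + 9e^(-5t))/12

Final answer: (3e^(7t) + 9e^(-5t))/12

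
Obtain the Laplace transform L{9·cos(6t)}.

L{cos(ωt)} = s/(s² + ω²), so L{cos(6t)} = s/(s² + 36). Then L{9·cos(6t)} = 9·s/(s² + 36) = 9s/(s² + 36)

Final answer: 9s/(s² + 36)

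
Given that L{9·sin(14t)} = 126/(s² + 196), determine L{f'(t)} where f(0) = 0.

L{f'(t)} = s·F(s) - f(0) = s·126/(s² + 196) - 0 = 126s/(s² + 196)

Final answer: 126s/(s² + 196)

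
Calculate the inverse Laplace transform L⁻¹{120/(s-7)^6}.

L⁻¹{n!/(s-a)^(n+1)} = t^n·e^(at), so L⁻¹{120/(s-7)^6} = t^5·e^(7t)

Final answer: t^5·e^(7t)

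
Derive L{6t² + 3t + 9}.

L{6t² + 3t + 9} = 6·2/s³ + 3/s² + 9/s = 12/s³ + 3/s² + 9/s

Final answer: 12/s³ + 3/s² + 9/s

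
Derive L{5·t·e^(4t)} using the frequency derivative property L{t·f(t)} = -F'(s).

L{e^(4t)} = 1/(s-4). By frequency derivative: L{t·e^(4t)} = -d/ds[1/(s-4)] = -(-1)/(s-4)² = 1/(s-4)². Then L{5·t·e^(4t)} = 5·1/(s-4)² = 5/(s-4)²

Final answer: 5/(s-4)²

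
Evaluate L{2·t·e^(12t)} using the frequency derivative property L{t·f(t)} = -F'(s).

L{e^(12t)} = 1/(s-12). By frequency derivative: L{t·e^(12t)} = -d/ds[1/(s-12)] = -(-1)/(s-12)² = 1/(s-12)². Then L{2·t·e^(12t)} = 2·1/(s-12)² = 2/(s-12)²

Final answer: 2/(s-12)²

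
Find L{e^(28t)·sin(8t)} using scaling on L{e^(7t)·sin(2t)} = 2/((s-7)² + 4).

Scaling with a=4: L{e^(28t)·sin(8t)} = (1/4) · 2/((s/4-7)² + 4). Simplifying: 8/((s-28)² + 64)

Final answer: 8/((s-28)² + 64)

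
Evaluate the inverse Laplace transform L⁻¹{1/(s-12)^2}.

L⁻¹{n!/(s-a)^(n+1)} = t^n·e^(at), so L⁻¹{1/(s-12)^2} = t·e^(12t)

Final answer: t·e^(12t)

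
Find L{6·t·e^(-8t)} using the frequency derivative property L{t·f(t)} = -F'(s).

L{e^(-8t)} = 1/(s+8). By frequency derivative: L{t·e^(-8t)} = -d/ds[1/(s+8)] = -(-1)/(s+8)² = 1/(s+8)². Then L{6·t·e^(-8t)} = 6·1/(s+8)² = 6/(s+8)²

Final answer: 6/(s+8)²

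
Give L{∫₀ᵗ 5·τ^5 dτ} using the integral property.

L{∫₀ᵗ f(τ)dτ} = F(s)/s with f(t) = 5t^5. F(s) = 600/s^6, so L{∫₀ᵗ 5·τ^5 dτ} = (600/s^6)/s = 600/s^7. (Check: ∫₀ᵗ 5·τ^5 dτ = 5t^6/6.)

Final answer: 600/s^7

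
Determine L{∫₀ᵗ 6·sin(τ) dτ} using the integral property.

L{∫₀ᵗ f(τ)dτ} = F(s)/s with F(s) = 6/(s² + 1), so the result is (6/(s² + 1))/s = 6/(s(s² + 1))

Final answer: 6/(s(s² + 1))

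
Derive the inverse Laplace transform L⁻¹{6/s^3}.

L⁻¹{n!/s^(n+1)} = t^n with n=2. So L⁻¹{2/s^3} = t^2, and L⁻¹{6/s^3} = (6/2)·t^2 = 3·t^2

Final answer: 3·t^2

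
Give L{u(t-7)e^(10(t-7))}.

u(t-a)f(t-a) with f(t)=e^(10t). L{e^(10t)} = 1/(s-10). By time shift: e^(-7s)/(s-10)

Final answer: e^(-7s)/(s-10)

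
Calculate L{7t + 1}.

L{7t + 1} = 7·L{t} + L{1} = 7/s² + 1/s

Final answer: 7/s² + 1/s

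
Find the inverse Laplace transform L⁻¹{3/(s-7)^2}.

L⁻¹{n!/(s-a)^(n+1)} = t^n·e^(at) with n=1, a=7. So L⁻¹{1/(s-7)^2} = t·e^(7t), and L⁻¹{3/(s-7)^2} = (3/1)·t·e^(7t) = 3·t·e^(7t)

Final answer: 3·t·e^(7t)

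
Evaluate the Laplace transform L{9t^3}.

L{9t^3} = 9 · L{t^3} = 9 · 6/s^4 = 54/s^4

Final answer: 54/s^4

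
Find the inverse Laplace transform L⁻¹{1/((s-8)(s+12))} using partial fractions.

Decompose: A/(s-8) + B/(s+12). A = 1/20, B = -1/20. f(t) = (e^(8t) - e^(-12t))/20

Final answer: (e^(8t) - e^(-12t))/20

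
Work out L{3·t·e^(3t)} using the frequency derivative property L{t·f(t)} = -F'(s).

L{e^(3t)} = 1/(s-3). By frequency derivative: L{t·e^(3t)} = -d/ds[1/(s-3)] = -(-1)/(s-3)² = 1/(s-3)². Then L{3·t·e^(3t)} = 3·1/(s-3)² = 3/(s-3)²

Final answer: 3/(s-3)²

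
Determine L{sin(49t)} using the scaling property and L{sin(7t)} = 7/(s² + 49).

Using L{f(at)} = (1/a)F(s/a) with a=7: L{sin(49t)} = (1/7) · 7/((s/7)² + 49) = (1/7) · 7·49/(s² + 2401) = 49/(s² + 2401)

Final answer: 49/(s² + 2401)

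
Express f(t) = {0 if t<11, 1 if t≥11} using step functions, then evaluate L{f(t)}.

f(t) = u(t-11). L{u(t-11)} = e^(-11s)/s, so L{f(t)} = e^(-11s)/s

Final answer: e^(-11s)/s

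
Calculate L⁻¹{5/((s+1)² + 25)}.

Form: b/((s-a)² + b²) → e^(at)sin(bt). With a=-1, b=5

Final answer: e^(-t)·sin(5t)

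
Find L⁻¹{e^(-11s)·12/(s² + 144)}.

L⁻¹{12/(s² + 144)} = sin(12t). By the time shift theorem, L⁻¹{e^(-as)F(s)} = u(t-a)f(t-a) with a=11, so L⁻¹{e^(-11s)·12/(s² + 144)} = u(t-11)·sin(12(t-11))

Final answer: u(t-11)·sin(12(t-11))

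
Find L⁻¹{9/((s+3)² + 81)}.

Form: b/((s-a)² + b²) → e^(at)sin(bt). With a=-3, b=9

Final answer: e^(-3t)·sin(9t)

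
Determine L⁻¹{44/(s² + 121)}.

This is the form c·a/(s² + a²) with a = 11, c = 4. L⁻¹ = 4·sin(11t)

Final answer: 4·sin(11t)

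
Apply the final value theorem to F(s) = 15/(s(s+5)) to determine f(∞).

f(∞) = lim_{s→0} s·15/(s(s+5)) = lim_{s→0} 15/(s+5) = 15/5 = 3

Final answer: 3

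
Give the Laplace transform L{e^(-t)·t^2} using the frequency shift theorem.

L{e^(at)·t^n} = n!/(s-a)^(n+1), so L{e^(-t)·t^2} = 2/(s+1)^3

Final answer: 2/(s+1)^3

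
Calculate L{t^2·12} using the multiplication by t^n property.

L{12} = 12/s. d^1/ds^1[1/s] = -1/s². d^2/ds^2[1/s] = 2/s^3. So L{t^2} = (-1)^{2}·2/s^3 = 2/s^3. Then L{t^2·12} = 12·2/s^3 = 24/s^3

Final answer: 24/s^3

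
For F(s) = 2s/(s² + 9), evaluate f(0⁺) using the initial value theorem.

f(0⁺) = lim_{s→∞} s·2s/(s² + 9) = lim_{s→∞} 2s²/(s² + 9) = 2

Final answer: 2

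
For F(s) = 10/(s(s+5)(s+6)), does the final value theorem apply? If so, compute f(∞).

Poles of sF(s) = 10/((s+5)(s+6)) are at s = -5 and s = -6, both in the left half-plane. Theorem applies. f(∞) = lim_{s→0} sF(s) = 10/(5·6) = 1/3

Final answer: 1/3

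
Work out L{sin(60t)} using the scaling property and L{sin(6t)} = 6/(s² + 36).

Using L{f(at)} = (1/a)F(s/a) with a=10: L{sin(60t)} = (1/10) · 6/((s/10)² + 36) = (1/10) · 6·100/(s² + 3600) = 60/(s² + 3600)

Final answer: 60/(s² + 3600)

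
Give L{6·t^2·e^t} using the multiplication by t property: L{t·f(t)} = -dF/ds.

Using L{t^n·e^(at)} = n!/(s-a)^(n+1), L{t^2·e^t} = 2/(s-1)^3, so L{6·t^2·e^t} = 6·2/(s-1)^3 = 12/(s-1)^3

Final answer: 12/(s-1)^3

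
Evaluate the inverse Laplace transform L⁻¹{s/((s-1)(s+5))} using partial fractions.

Using partial fractions, f(t) = (e^t + 5e^(-5t))/6

Final answer: (e^t + 5e^(-5t))/6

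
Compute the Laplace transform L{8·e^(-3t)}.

L{e^(at)} = 1/(s-a), so L{e^(-3t)} = 1/(s+3). Then L{8·e^(-3t)} = 8/(s+3)

Final answer: 8/(s+3)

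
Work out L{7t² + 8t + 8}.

L{7t² + 8t + 8} = 7·2/s³ + 8/s² + 8/s = 14/s³ + 8/s² + 8/s

Final answer: 14/s³ + 8/s² + 8/s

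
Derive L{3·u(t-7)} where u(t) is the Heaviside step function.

L{u(t-a)} = e^(-as)/s. Here a=7, so L{u(t-7)} = e^(-7s)/s, and L{3·u(t-7)} = 3·e^(-7s)/s

Final answer: 3·e^(-7s)/s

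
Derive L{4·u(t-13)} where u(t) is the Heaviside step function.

L{u(t-a)} = e^(-as)/s. Here a=13, so L{u(t-13)} = e^(-13s)/s, and L{4·u(t-13)} = 4·e^(-13s)/s

Final answer: 4·e^(-13s)/s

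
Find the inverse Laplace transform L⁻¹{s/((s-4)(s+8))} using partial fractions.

Using partial fractions, f(t) = (4e^(4t) + 8e^(-8t))/12

Final answer: (4e^(4t) + 8e^(-8t))/12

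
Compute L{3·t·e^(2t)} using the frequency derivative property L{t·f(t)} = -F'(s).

L{e^(2t)} = 1/(s-2). By frequency derivative: L{t·e^(2t)} = -d/ds[1/(s-2)] = -(-1)/(s-2)² = 1/(s-2)². Then L{3·t·e^(2t)} = 3·1/(s-2)² = 3/(s-2)²

Final answer: 3/(s-2)²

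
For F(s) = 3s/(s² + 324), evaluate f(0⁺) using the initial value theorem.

f(0⁺) = lim_{s→∞} s·3s/(s² + 324) = lim_{s→∞} 3s²/(s² + 324) = 3

Final answer: 3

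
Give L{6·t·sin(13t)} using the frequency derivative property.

L{sin(13t)} = 13/(s² + 169). By L{t·f(t)} = -F'(s): -d/ds[13/(s² + 169)] = -(13)·(-2s)/(s² + 169)² = 26s/(s² + 169)². Then L{6·t·sin(13t)} = 6·26s/(s² + 169)² = 156s/(s² + 169)²

Final answer: 156s/(s² + 169)²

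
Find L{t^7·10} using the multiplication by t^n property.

L{10} = 10/s. d^1/ds^1[1/s] = -1/s². d^2/ds^2[1/s] = 2/s^3. d^3/ds^3[1/s] = -6/s^4. d^4/ds^4[1/s] = 24/s^5. d^5/ds^5[1/s] = -120/s^6. d^6/ds^6[1/s] = 720/s^7. d^7/ds^7[1/s] = -5040/s^8. So L{t^7} = (-1)^{7}·-5040/s^8 = 5040/s^8. Then L{t^7·10} = 10·5040/s^8 = 50400/s^8

Final answer: 50400/s^8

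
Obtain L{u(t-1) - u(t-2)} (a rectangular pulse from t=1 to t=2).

L{u(t-a)} = e^(-as)/s. L{u(t-1) - u(t-2)} = (e^(-s) - e^(-2s))/s

Final answer: (e^(-s) - e^(-2s))/s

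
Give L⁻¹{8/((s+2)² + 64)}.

Form: b/((s-a)² + b²) → e^(at)sin(bt). With a=-2, b=8

Final answer: e^(-2t)·sin(8t)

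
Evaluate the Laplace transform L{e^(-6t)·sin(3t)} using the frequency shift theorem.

Frequency shift: L{e^(at)f(t)} = F(s-a). L{e^(-6t)·sin(3t)} = 3/((s+6)² + 9)

Final answer: 3/((s+6)² + 9)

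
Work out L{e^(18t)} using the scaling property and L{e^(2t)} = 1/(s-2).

Using L{f(at)} = (1/a)F(s/a) with a=9 and f(t) = e^(2t): L{e^(18t)} = (1/9) · 1/((s/9)-2) = (1/9) · 9/(s-18) = 1/(s-18)

Final answer: 1/(s-18)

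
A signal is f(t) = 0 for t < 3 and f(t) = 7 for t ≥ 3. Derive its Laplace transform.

f(t) = 7·u(t-3). L{u(t-3)} = e^(-3s)/s, so L{f(t)} = 7·e^(-3s)/s

Final answer: 7·e^(-3s)/s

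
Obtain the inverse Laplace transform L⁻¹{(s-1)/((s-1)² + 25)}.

Using frequency shift, L⁻¹{(s-1)/((s-1)² + 25)} = e^t·cos(5t)

Final answer: e^t·cos(5t)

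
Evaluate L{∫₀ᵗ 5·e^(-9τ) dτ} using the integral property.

L{∫₀ᵗ f(τ)dτ} = F(s)/s with F(s) = 5/(s+9), so L{∫₀ᵗ 5·e^(-9τ) dτ} = 5/(s(s+9))

Final answer: 5/(s(s+9))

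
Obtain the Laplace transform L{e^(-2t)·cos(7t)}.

L{e^(at)·cos(ωt)} = (s-a)/((s-a)² + ω²), so L{e^(-2t)·cos(7t)} = (s+2)/((s+2)² + 49)

Final answer: (s+2)/((s+2)² + 49)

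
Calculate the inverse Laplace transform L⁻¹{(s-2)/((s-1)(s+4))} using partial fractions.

Using partial fractions, f(t) = (-e^t + 6e^(-4t))/5

Final answer: (-e^t + 6e^(-4t))/5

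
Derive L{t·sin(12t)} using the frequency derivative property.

L{sin(12t)} = 12/(s² + 144). By L{t·f(t)} = -F'(s): -d/ds[12/(s² + 144)] = -(12)·(-2s)/(s² + 144)² = 24s/(s² + 144)²

Final answer: 24s/(s² + 144)²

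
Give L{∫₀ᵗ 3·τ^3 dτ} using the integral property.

L{∫₀ᵗ f(τ)dτ} = F(s)/s with f(t) = 3t^3. F(s) = 18/s^4, so L{∫₀ᵗ 3·τ^3 dτ} = (18/s^4)/s = 18/s^5. (Check: ∫₀ᵗ 3·τ^3 dτ = 3t^4/4.)

Final answer: 18/s^5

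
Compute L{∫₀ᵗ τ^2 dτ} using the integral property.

L{∫₀ᵗ f(τ)dτ} = F(s)/s with f(t) = t^2. F(s) = 2/s^3, so L{∫₀ᵗ τ^2 dτ} = (2/s^3)/s = 2/s^4. (Check: ∫₀ᵗ τ^2 dτ = t^3/3.)

Final answer: 2/s^4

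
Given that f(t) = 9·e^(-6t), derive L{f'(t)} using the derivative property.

f(0) = 9, F(s) = 9/(s+6). L{f'(t)} = s·F(s) - f(0) = 9s/(s+6) - 9 = (9s - 9(s+6))/(s+6) = -54/(s+6)

Final answer: -54/(s+6)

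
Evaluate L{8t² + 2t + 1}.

L{8t² + 2t + 1} = 8·2/s³ + 2/s² + 1/s = 16/s³ + 2/s² + 1/s

Final answer: 16/s³ + 2/s² + 1/s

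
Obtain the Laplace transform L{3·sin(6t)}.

L{sin(ωt)} = ω/(s² + ω²), so L{sin(6t)} = 6/(s² + 36). Then L{3·sin(6t)} = 3·6/(s² + 36) = 18/(s² + 36)

Final answer: 18/(s² + 36)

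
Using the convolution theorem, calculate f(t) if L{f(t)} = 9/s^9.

9/s^9 = (9/s)·(1/s^8) = L{9}·L{t^7/5040}. By convolution, f(t) = 9*t^7/5040 = ∫₀ᵗ 9·τ^7/5040 dτ = 9·t^8/40320

Final answer: 9·t^8/40320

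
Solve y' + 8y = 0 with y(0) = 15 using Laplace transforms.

L{y'} + 8L{y} = 0. sY - 15 + 8Y = 0. Y(s+8) = 15. Y = 15/(s+8)

Final answer: y(t) = 15e^(-8t)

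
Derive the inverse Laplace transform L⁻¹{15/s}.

L⁻¹{c/s} = c, so L⁻¹{15/s} = 15

Final answer: 15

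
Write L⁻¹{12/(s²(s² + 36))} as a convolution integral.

12/(s²(s² + 36)) = (1/s²)·(12/(s² + 36)) = L{t}·L{2·sin(6t)}. So f(t) = t*(2·sin(6t)) = ∫₀ᵗ 2τ·sin(6(t-τ)) dτ

Final answer: ∫₀ᵗ 2τ·sin(6(t-τ)) dτ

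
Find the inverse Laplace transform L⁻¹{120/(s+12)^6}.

L⁻¹{n!/(s-a)^(n+1)} = t^n·e^(at), so L⁻¹{120/(s+12)^6} = t^5·e^(-12t)

Final answer: t^5·e^(-12t)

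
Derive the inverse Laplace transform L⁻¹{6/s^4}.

L⁻¹{n!/s^(n+1)} = t^n with n=3. So L⁻¹{6/s^4} = t^3

Final answer: t^3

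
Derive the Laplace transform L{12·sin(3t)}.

L{sin(ωt)} = ω/(s² + ω²), so L{sin(3t)} = 3/(s² + 9). Then L{12·sin(3t)} = 12·3/(s² + 9) = 36/(s² + 9)

Final answer: 36/(s² + 9)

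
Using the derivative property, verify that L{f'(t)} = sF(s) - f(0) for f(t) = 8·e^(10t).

f'(t) = 80e^(10t). Direct: L{f'(t)} = 80/(s-10). Property: s·8/(s-10) - 8 = (8s - 8(s-10))/(s-10) = 80/(s-10). ✓

Final answer: 80/(s-10)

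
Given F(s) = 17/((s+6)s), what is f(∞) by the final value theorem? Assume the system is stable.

f(∞) = lim_{s→0} sF(s) = lim_{s→0} 17/(s+6) = 17/6

Final answer: 17/6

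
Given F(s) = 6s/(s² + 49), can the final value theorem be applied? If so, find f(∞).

The final value theorem requires all poles of sF(s) in the left half-plane. sF(s) = 6s²/(s² + 49) has poles at s = ±7i (imaginary axis). Theorem does NOT apply (oscillatory system).

Final answer: Not applicable (oscillatory)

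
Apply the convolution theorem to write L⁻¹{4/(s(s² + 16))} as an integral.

4/(s(s² + 16)) = (1/s)·(4/(s² + 16)) = L{1}·L{sin(4t)}. So f(t) = 1*(sin(4t)) = ∫₀ᵗ sin(4τ) dτ

Final answer: ∫₀ᵗ sin(4τ) dτ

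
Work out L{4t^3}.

L{t^n} = n!/s^(n+1). So L{4t^3} = 4·3!/s^4 = 24/s^4

Final answer: 24/s^4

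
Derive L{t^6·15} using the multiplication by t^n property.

L{15} = 15/s. d^1/ds^1[1/s] = -1/s². d^2/ds^2[1/s] = 2/s^3. d^3/ds^3[1/s] = -6/s^4. d^4/ds^4[1/s] = 24/s^5. d^5/ds^5[1/s] = -120/s^6. d^6/ds^6[1/s] = 720/s^7. So L{t^6} = (-1)^{6}·720/s^7 = 720/s^7. Then L{t^6·15} = 15·720/s^7 = 10800/s^7

Final answer: 10800/s^7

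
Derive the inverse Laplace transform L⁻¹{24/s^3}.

L⁻¹{n!/s^(n+1)} = t^n with n=2. So L⁻¹{2/s^3} = t^2, and L⁻¹{24/s^3} = (24/2)·t^2 = 12·t^2

Final answer: 12·t^2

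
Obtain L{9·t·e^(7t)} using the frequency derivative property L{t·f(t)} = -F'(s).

L{e^(7t)} = 1/(s-7). By frequency derivative: L{t·e^(7t)} = -d/ds[1/(s-7)] = -(-1)/(s-7)² = 1/(s-7)². Then L{9·t·e^(7t)} = 9·1/(s-7)² = 9/(s-7)²

Final answer: 9/(s-7)²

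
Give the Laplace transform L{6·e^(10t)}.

L{e^(at)} = 1/(s-a), so L{e^(10t)} = 1/(s-10). Then L{6·e^(10t)} = 6/(s-10)

Final answer: 6/(s-10)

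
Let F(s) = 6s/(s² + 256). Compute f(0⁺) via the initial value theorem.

f(0⁺) = lim_{s→∞} s·6s/(s² + 256) = lim_{s→∞} 6s²/(s² + 256) = 6

Final answer: 6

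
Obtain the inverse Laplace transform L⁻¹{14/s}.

L⁻¹{c/s} = c, so L⁻¹{14/s} = 14

Final answer: 14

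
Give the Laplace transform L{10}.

L{10} = 10 · L{1} = 10/s

Final answer: 10/s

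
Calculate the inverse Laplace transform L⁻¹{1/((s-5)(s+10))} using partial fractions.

Decompose: A/(s-5) + B/(s+10). A = 1/15, B = -1/15. f(t) = (e^(5t) - e^(-10t))/15

Final answer: (e^(5t) - e^(-10t))/15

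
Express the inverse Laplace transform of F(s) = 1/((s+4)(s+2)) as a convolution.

1/((s+4)(s+2)) = (1/(s+4))·(1/(s+2)) = L{e^(-4t)}·L{e^(-2t)}. So f(t) = e^(-4t)*e^(-2t) = ∫₀ᵗ e^(-4τ)·e^(-2(t-τ)) dτ

Final answer: ∫₀ᵗ e^(-4τ)·e^(-2(t-τ)) dτ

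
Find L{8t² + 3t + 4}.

L{8t² + 3t + 4} = 8·2/s³ + 3/s² + 4/s = 16/s³ + 3/s² + 4/s

Final answer: 16/s³ + 3/s² + 4/s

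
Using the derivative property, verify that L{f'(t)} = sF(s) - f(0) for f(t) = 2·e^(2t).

f'(t) = 4e^(2t). Direct: L{f'(t)} = 4/(s-2). Property: s·2/(s-2) - 2 = (2s - 2(s-2))/(s-2) = 4/(s-2). ✓

Final answer: 4/(s-2)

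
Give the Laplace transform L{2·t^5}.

L{t^n} = n!/s^(n+1), so L{t^5} = 120/s^6. Then L{2·t^5} = 2·120/s^6 = 240/s^6

Final answer: 240/s^6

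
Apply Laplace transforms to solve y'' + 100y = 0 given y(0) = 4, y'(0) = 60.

L{y''} + 100L{y} = 0. s²Y - 4s - 60 + 100Y = 0. Y(s² + 100) = 4s + 60. Y = (4s + 60)/(s² + 100). Inverting: y(t) = 4cos(10t) + 6sin(10t)

Final answer: y(t) = 4cos(10t) + 6sin(10t)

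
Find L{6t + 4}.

L{6t + 4} = 6·L{t} + 4·L{1} = 6/s² + 4/s

Final answer: 6/s² + 4/s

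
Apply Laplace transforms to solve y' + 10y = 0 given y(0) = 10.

L{y'} + 10L{y} = 0. sY - 10 + 10Y = 0. Y(s+10) = 10. Y = 10/(s+10)

Final answer: y(t) = 10e^(-10t)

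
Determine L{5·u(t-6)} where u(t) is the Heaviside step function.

L{u(t-a)} = e^(-as)/s. Here a=6, so L{u(t-6)} = e^(-6s)/s, and L{5·u(t-6)} = 5·e^(-6s)/s

Final answer: 5·e^(-6s)/s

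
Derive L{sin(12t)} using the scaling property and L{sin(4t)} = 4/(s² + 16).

Using L{f(at)} = (1/a)F(s/a) with a=3: L{sin(12t)} = (1/3) · 4/((s/3)² + 16) = (1/3) · 4·9/(s² + 144) = 12/(s² + 144)

Final answer: 12/(s² + 144)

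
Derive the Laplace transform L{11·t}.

L{t^n} = n!/s^(n+1), so L{t} = 1/s^2. Then L{11·t} = 11·1/s^2 = 11/s^2

Final answer: 11/s^2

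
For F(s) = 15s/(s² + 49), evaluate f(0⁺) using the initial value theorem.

f(0⁺) = lim_{s→∞} s·15s/(s² + 49) = lim_{s→∞} 15s²/(s² + 49) = 15

Final answer: 15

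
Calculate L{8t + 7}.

L{8t + 7} = 8·L{t} + 7·L{1} = 8/s² + 7/s

Final answer: 8/s² + 7/s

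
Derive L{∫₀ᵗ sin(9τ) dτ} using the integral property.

L{∫₀ᵗ f(τ)dτ} = F(s)/s with F(s) = 9/(s² + 81), so the result is (9/(s² + 81))/s = 9/(s(s² + 81))

Final answer: 9/(s(s² + 81))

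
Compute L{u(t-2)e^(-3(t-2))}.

u(t-a)f(t-a) with f(t)=e^(-3t). L{e^(-3t)} = 1/(s+3). By time shift: e^(-2s)/(s+3)

Final answer: e^(-2s)/(s+3)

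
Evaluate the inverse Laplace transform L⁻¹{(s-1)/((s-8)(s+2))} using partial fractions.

Using partial fractions, f(t) = (7e^(8t) + 3e^(-2t))/10

Final answer: (7e^(8t) + 3e^(-2t))/10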